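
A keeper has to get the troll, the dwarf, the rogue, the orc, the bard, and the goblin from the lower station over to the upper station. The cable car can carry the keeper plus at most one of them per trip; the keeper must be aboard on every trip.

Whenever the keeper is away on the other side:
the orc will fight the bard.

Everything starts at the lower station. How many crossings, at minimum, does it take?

11

Counting alone: the keeper can take at most 1 across per trip to the upper station, so moving all 6 needs at least 6 loaded trips out, with a return between consecutive ones — at least 11 crossings.
The plan below uses exactly 11 crossings, so it is optimal:
1. Keeper goes to the upper station with the orc.  [the lower station: the bard, the dwarf, the goblin, the rogue, the troll | the upper station: the orc]
2. Keeper goes back to the lower station alone.  [the lower station: the bard, the dwarf, the goblin, the rogue, the troll | the upper station: the orc]
3. Keeper goes to the upper station with the troll.  [the lower station: the bard, the dwarf, the goblin, the rogue | the upper station: the orc, the troll]
4. Keeper goes back to the lower station alone.  [the lower station: the bard, the dwarf, the goblin, the rogue | the upper station: the orc, the troll]
5. Keeper goes to the upper station with the dwarf.  [the lower station: the bard, the goblin, the rogue | the upper station: the dwarf, the orc, the troll]
6. Keeper goes back to the lower station alone.  [the lower station: the bard, the goblin, the rogue | the upper station: the dwarf, the orc, the troll]
7. Keeper goes to the upper station with the rogue.  [the lower station: the bard, the goblin | the upper station: the dwarf, the orc, the rogue, the troll]
8. Keeper goes back to the lower station alone.  [the lower station: the bard, the goblin | the upper station: the dwarf, the orc, the rogue, the troll]
9. Keeper goes to the upper station with the goblin.  [the lower station: the bard | the upper station: the dwarf, the goblin, the orc, the rogue, the troll]
10. Keeper goes back to the lower station alone.  [the lower station: the bard | the upper station: the dwarf, the goblin, the orc, the rogue, the troll]
11. Keeper goes to the upper station with the bard.  [the lower station: — | the upper station: the bard, the dwarf, the goblin, the orc, the rogue, the troll]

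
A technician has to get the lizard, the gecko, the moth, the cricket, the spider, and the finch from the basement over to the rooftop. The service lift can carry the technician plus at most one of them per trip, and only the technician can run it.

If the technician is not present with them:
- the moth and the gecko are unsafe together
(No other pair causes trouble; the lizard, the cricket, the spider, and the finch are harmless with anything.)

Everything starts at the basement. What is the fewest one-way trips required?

11

Counting alone: the technician can take at most 1 across per trip to the rooftop, so moving all 6 needs at least 6 loaded trips out, with a return between consecutive ones — at least 11 crossings.
The plan below uses exactly 11 crossings, so it is optimal:
1. Technician goes to the rooftop with the gecko.
2. Technician goes back to the basement alone.
3. Technician goes to the rooftop with the lizard.
4. Technician goes back to the basement alone.
5. Technician goes to the rooftop with the cricket.
6. Technician goes back to the basement alone.
7. Technician goes to the rooftop with the spider.
8. Technician goes back to the basement alone.
9. Technician goes to the rooftop with the finch.
10. Technician goes back to the basement alone.
11. Technician goes to the rooftop with the moth.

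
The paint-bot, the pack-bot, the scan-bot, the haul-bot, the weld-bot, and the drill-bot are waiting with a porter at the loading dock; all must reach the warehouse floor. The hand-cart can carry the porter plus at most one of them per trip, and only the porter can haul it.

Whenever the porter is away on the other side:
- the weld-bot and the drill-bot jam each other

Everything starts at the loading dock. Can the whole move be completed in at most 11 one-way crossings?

Yes

Yes — this plan uses 11 crossings (≤ 11):
1. Porter goes to the warehouse floor with the weld-bot.
2. Porter goes back to the loading dock alone.
3. Porter goes to the warehouse floor with the paint-bot.
4. Porter goes back to the loading dock alone.
5. Porter goes to the warehouse floor with the pack-bot.
6. Porter goes back to the loading dock alone.
7. Porter goes to the warehouse floor with the scan-bot.
8. Porter goes back to the loading dock alone.
9. Porter goes to the warehouse floor with the haul-bot.
10. Porter goes back to the loading dock alone.
11. Porter goes to the warehouse floor with the drill-bot.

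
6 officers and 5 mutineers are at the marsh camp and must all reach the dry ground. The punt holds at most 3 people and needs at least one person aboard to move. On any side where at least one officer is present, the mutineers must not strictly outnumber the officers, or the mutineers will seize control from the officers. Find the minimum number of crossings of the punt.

Counting alone: each trip to the dry ground takes at most 3 across and each return brings at least 1 back, so after t trips out (and t−1 returns) at most 3t − (t−1) of the 11 are across; that first reaches 11 at t = 5, so at least 9 crossings are needed.
The plan below uses exactly 9 crossings, so it is optimal:
1. 3 mutineers → the dry ground.  (the marsh camp: 6O 2M; the dry ground: 0O 3M)
2. 1 mutineer ← the marsh camp.  (the marsh camp: 6O 3M; the dry ground: 0O 2M)
3. 3 officers → the dry ground.  (the marsh camp: 3O 3M; the dry ground: 3O 2M)
4. 1 officer ← the marsh camp.  (the marsh camp: 4O 3M; the dry ground: 2O 2M)
5. 2 officers and 1 mutineer → the dry ground.  (the marsh camp: 2O 2M; the dry ground: 4O 3M)
6. 1 officer ← the marsh camp.  (the marsh camp: 3O 2M; the dry ground: 3O 3M)
7. 2 officers and 1 mutineer → the dry ground.  (the marsh camp: 1O 1M; the dry ground: 5O 4M)
8. 1 officer ← the marsh camp.  (the marsh camp: 2O 1M; the dry ground: 4O 4M)
9. 2 officers and 1 mutineer → the dry ground.  (the marsh camp: 0O 0M; the dry ground: 6O 5M)

9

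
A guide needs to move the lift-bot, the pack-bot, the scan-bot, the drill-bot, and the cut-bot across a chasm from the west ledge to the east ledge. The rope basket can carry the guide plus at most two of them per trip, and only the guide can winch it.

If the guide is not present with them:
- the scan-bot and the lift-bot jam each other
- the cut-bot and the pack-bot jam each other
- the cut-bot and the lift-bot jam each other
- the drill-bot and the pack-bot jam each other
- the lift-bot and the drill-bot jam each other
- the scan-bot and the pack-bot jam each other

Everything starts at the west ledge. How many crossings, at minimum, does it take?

7

Counting alone: the guide can take at most 2 across per trip to the east ledge, so moving all 5 needs at least 3 loaded trips out, with a return between consecutive ones — at least 5 crossings.
The safety rule pushes this higher. Following every safe sequence of crossings, the most of the 5 that can be at the east ledge as the rope basket arrives there on crossing 5 is 4 — never all 5.
So no plan with fewer than 7 crossings exists, and this one achieves 7:
1. Guide goes to the east ledge with the lift-bot and the pack-bot.  [the west ledge: the cut-bot, the drill-bot, the scan-bot | the east ledge: the lift-bot, the pack-bot]
2. Guide goes back to the west ledge alone.  [the west ledge: the cut-bot, the drill-bot, the scan-bot | the east ledge: the lift-bot, the pack-bot]
3. Guide goes to the east ledge with the scan-bot.  [the west ledge: the cut-bot, the drill-bot | the east ledge: the lift-bot, the pack-bot, the scan-bot]
4. Guide goes back to the west ledge with the lift-bot and the pack-bot.  [the west ledge: the cut-bot, the drill-bot, the lift-bot, the pack-bot | the east ledge: the scan-bot]
5. Guide goes to the east ledge with the cut-bot and the drill-bot.  [the west ledge: the lift-bot, the pack-bot | the east ledge: the cut-bot, the drill-bot, the scan-bot]
6. Guide goes back to the west ledge alone.  [the west ledge: the lift-bot, the pack-bot | the east ledge: the cut-bot, the drill-bot, the scan-bot]
7. Guide goes to the east ledge with the lift-bot and the pack-bot.  [the west ledge: — | the east ledge: the cut-bot, the drill-bot, the lift-bot, the pack-bot, the scan-bot]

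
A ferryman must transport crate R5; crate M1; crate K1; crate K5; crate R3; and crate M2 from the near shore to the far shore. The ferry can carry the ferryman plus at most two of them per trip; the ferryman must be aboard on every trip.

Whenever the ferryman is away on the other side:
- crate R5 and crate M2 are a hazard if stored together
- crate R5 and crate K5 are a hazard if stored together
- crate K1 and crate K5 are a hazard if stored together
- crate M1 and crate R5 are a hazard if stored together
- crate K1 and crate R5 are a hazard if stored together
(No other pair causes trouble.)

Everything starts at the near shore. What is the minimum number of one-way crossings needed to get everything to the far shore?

Counting alone: the ferryman can take at most 2 across per trip to the far shore, so moving all 6 needs at least 3 loaded trips out, with a return between consecutive ones — at least 5 crossings.
The safety rule pushes this higher. Following every safe sequence of crossings, the most of the 6 that can be at the far shore as the ferry arrives there on crossings 5, 7 is 4, 5 respectively — never all 6.
So no plan with fewer than 9 crossings exists, and this one achieves 9:
1. Ferryman goes to the far shore with crate K1 and crate R5.  [the near shore: crate K5, crate M1, crate M2, crate R3 | the far shore: crate K1, crate R5]
2. Ferryman goes back to the near shore with crate R5.  [the near shore: crate K5, crate M1, crate M2, crate R3, crate R5 | the far shore: crate K1]
3. Ferryman goes to the far shore with crate M1 and crate R5.  [the near shore: crate K5, crate M2, crate R3 | the far shore: crate K1, crate M1, crate R5]
4. Ferryman goes back to the near shore with crate R5.  [the near shore: crate K5, crate M2, crate R3, crate R5 | the far shore: crate K1, crate M1]
5. Ferryman goes to the far shore with crate R3 and crate R5.  [the near shore: crate K5, crate M2 | the far shore: crate K1, crate M1, crate R3, crate R5]
6. Ferryman goes back to the near shore with crate R5.  [the near shore: crate K5, crate M2, crate R5 | the far shore: crate K1, crate M1, crate R3]
7. Ferryman goes to the far shore with crate M2 and crate R5.  [the near shore: crate K5 | the far shore: crate K1, crate M1, crate M2, crate R3, crate R5]
8. Ferryman goes back to the near shore with crate R5.  [the near shore: crate K5, crate R5 | the far shore: crate K1, crate M1, crate M2, crate R3]
9. Ferryman goes to the far shore with crate K5 and crate R5.  [the near shore: — | the far shore: crate K1, crate K5, crate M1, crate M2, crate R3, crate R5]

9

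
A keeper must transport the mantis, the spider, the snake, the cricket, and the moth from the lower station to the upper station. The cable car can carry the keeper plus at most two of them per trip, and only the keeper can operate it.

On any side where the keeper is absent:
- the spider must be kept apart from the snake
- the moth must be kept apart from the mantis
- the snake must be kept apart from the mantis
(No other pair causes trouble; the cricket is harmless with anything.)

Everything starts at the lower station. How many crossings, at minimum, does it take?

Counting alone: the keeper can take at most 2 across per trip to the upper station, so moving all 5 needs at least 3 loaded trips out, with a return between consecutive ones — at least 5 crossings.
The plan below uses exactly 5 crossings, so it is optimal:
1. Keeper goes to the upper station with the mantis and the spider.
2. Keeper goes back to the lower station alone.
3. Keeper goes to the upper station with the cricket.
4. Keeper goes back to the lower station alone.
5. Keeper goes to the upper station with the moth and the snake.

5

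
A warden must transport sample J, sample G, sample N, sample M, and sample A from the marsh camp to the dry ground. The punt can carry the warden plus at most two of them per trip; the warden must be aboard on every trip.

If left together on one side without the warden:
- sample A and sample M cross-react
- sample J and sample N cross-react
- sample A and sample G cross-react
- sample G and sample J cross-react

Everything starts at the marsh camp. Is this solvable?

1. Warden goes to the dry ground with sample A and sample J.
2. Warden goes back to the marsh camp alone.
3. Warden goes to the dry ground with sample G.
4. Warden goes back to the marsh camp with sample A and sample J.
5. Warden goes to the dry ground with sample M and sample N.
6. Warden goes back to the marsh camp alone.
7. Warden goes to the dry ground with sample A and sample J.

Yes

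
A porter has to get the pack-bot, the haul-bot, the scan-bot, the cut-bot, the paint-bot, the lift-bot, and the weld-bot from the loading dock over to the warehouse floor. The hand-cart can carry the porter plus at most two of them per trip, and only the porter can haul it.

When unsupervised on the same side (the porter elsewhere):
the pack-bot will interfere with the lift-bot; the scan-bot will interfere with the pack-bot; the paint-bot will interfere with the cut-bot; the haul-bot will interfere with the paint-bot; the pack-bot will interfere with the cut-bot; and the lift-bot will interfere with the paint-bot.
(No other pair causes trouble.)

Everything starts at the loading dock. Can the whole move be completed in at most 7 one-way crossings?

No

Counting alone: the porter can take at most 2 across per trip to the warehouse floor, so moving all 7 needs at least 4 loaded trips out, with a return between consecutive ones — at least 7 crossings.
The safety rule pushes this higher. Following every safe sequence of crossings, the most of the 7 that can be at the warehouse floor as the hand-cart arrives there on crossing 7 is 6 — never all 7.
So the move cannot be finished within 7 crossings. (The shortest complete plan takes 9:)
1. Porter goes to the warehouse floor with the pack-bot and the paint-bot.  [the loading dock: the cut-bot, the haul-bot, the lift-bot, the scan-bot, the weld-bot | the warehouse floor: the pack-bot, the paint-bot]
2. Porter goes back to the loading dock alone.  [the loading dock: the cut-bot, the haul-bot, the lift-bot, the scan-bot, the weld-bot | the warehouse floor: the pack-bot, the paint-bot]
3. Porter goes to the warehouse floor with the haul-bot.  [the loading dock: the cut-bot, the lift-bot, the scan-bot, the weld-bot | the warehouse floor: the haul-bot, the pack-bot, the paint-bot]
4. Porter goes back to the loading dock with the paint-bot.  [the loading dock: the cut-bot, the lift-bot, the paint-bot, the scan-bot, the weld-bot | the warehouse floor: the haul-bot, the pack-bot]
5. Porter goes to the warehouse floor with the cut-bot and the lift-bot.  [the loading dock: the paint-bot, the scan-bot, the weld-bot | the warehouse floor: the cut-bot, the haul-bot, the lift-bot, the pack-bot]
6. Porter goes back to the loading dock with the pack-bot.  [the loading dock: the pack-bot, the paint-bot, the scan-bot, the weld-bot | the warehouse floor: the cut-bot, the haul-bot, the lift-bot]
7. Porter goes to the warehouse floor with the scan-bot and the weld-bot.  [the loading dock: the pack-bot, the paint-bot | the warehouse floor: the cut-bot, the haul-bot, the lift-bot, the scan-bot, the weld-bot]
8. Porter goes back to the loading dock alone.  [the loading dock: the pack-bot, the paint-bot | the warehouse floor: the cut-bot, the haul-bot, the lift-bot, the scan-bot, the weld-bot]
9. Porter goes to the warehouse floor with the pack-bot and the paint-bot.  [the loading dock: — | the warehouse floor: the cut-bot, the haul-bot, the lift-bot, the pack-bot, the paint-bot, the scan-bot, the weld-bot]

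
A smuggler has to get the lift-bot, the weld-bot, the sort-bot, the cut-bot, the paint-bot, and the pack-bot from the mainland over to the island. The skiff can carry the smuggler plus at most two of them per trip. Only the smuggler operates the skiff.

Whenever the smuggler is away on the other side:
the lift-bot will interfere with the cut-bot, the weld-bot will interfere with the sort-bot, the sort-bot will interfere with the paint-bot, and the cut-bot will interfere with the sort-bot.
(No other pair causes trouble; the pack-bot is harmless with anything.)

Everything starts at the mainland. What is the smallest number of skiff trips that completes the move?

7

Counting alone: the smuggler can take at most 2 across per trip to the island, so moving all 6 needs at least 3 loaded trips out, with a return between consecutive ones — at least 5 crossings.
The safety rule pushes this higher. Following every safe sequence of crossings, the most of the 6 that can be at the island as the skiff arrives there on crossing 5 is 5 — never all 6.
So no plan with fewer than 7 crossings exists, and this one achieves 7:
1. Smuggler goes to the island with the lift-bot and the sort-bot.
2. Smuggler goes back to the mainland alone.
3. Smuggler goes to the island with the pack-bot.
4. Smuggler goes back to the mainland alone.
5. Smuggler goes to the island with the paint-bot and the weld-bot.
6. Smuggler goes back to the mainland with the sort-bot.
7. Smuggler goes to the island with the cut-bot and the sort-bot.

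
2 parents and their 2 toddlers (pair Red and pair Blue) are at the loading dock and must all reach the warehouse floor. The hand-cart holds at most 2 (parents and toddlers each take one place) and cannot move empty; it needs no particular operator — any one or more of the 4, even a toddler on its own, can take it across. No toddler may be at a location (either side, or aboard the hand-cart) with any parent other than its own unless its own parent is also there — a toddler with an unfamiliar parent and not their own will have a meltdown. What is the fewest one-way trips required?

Counting alone: each trip to the warehouse floor takes at most 2 across and each return brings at least 1 back, so after t trips out (and t−1 returns) at most 2t − (t−1) of the 4 are across; that first reaches 4 at t = 3, so at least 5 crossings are needed.
The plan below uses exactly 5 crossings, so it is optimal:
1. parent Red and toddler Red cross → the warehouse floor.
2. parent Red crosses ← the loading dock.
3. parent Blue and parent Red cross → the warehouse floor.
4. parent Blue crosses ← the loading dock.
5. parent Blue and toddler Blue cross → the warehouse floor.

5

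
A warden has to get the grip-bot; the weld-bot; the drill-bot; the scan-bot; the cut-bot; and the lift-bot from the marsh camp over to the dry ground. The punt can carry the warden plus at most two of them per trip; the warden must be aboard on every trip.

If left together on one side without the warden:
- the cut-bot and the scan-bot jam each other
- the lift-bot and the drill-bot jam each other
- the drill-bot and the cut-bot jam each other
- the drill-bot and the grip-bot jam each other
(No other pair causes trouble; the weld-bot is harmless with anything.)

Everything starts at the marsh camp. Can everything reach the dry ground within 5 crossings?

No

Counting alone: the warden can take at most 2 across per trip to the dry ground, so moving all 6 needs at least 3 loaded trips out, with a return between consecutive ones — at least 5 crossings.
The safety rule pushes this higher. Following every safe sequence of crossings, the most of the 6 that can be at the dry ground as the punt arrives there on crossing 5 is 5 — never all 6.
So the move cannot be finished within 5 crossings. (The shortest complete plan takes 7:)
1. Warden goes to the dry ground with the drill-bot and the scan-bot.  [the marsh camp: the cut-bot, the grip-bot, the lift-bot, the weld-bot | the dry ground: the drill-bot, the scan-bot]
2. Warden goes back to the marsh camp alone.  [the marsh camp: the cut-bot, the grip-bot, the lift-bot, the weld-bot | the dry ground: the drill-bot, the scan-bot]
3. Warden goes to the dry ground with the weld-bot.  [the marsh camp: the cut-bot, the grip-bot, the lift-bot | the dry ground: the drill-bot, the scan-bot, the weld-bot]
4. Warden goes back to the marsh camp alone.  [the marsh camp: the cut-bot, the grip-bot, the lift-bot | the dry ground: the drill-bot, the scan-bot, the weld-bot]
5. Warden goes to the dry ground with the grip-bot and the lift-bot.  [the marsh camp: the cut-bot | the dry ground: the drill-bot, the grip-bot, the lift-bot, the scan-bot, the weld-bot]
6. Warden goes back to the marsh camp with the drill-bot.  [the marsh camp: the cut-bot, the drill-bot | the dry ground: the grip-bot, the lift-bot, the scan-bot, the weld-bot]
7. Warden goes to the dry ground with the cut-bot and the drill-bot.  [the marsh camp: — | the dry ground: the cut-bot, the drill-bot, the grip-bot, the lift-bot, the scan-bot, the weld-bot]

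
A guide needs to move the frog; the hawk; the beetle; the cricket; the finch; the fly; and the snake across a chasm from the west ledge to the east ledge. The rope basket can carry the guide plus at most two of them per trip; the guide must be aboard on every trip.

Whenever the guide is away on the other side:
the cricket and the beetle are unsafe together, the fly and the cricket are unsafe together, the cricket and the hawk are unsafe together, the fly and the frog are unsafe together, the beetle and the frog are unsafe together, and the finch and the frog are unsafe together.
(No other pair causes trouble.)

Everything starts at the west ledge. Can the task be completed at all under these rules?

Yes

1. Guide goes to the east ledge with the cricket and the frog.  [the west ledge: the beetle, the finch, the fly, the hawk, the snake | the east ledge: the cricket, the frog]
2. Guide goes back to the west ledge alone.  [the west ledge: the beetle, the finch, the fly, the hawk, the snake | the east ledge: the cricket, the frog]
3. Guide goes to the east ledge with the hawk.  [the west ledge: the beetle, the finch, the fly, the snake | the east ledge: the cricket, the frog, the hawk]
4. Guide goes back to the west ledge with the cricket.  [the west ledge: the beetle, the cricket, the finch, the fly, the snake | the east ledge: the frog, the hawk]
5. Guide goes to the east ledge with the beetle and the fly.  [the west ledge: the cricket, the finch, the snake | the east ledge: the beetle, the fly, the frog, the hawk]
6. Guide goes back to the west ledge with the frog.  [the west ledge: the cricket, the finch, the frog, the snake | the east ledge: the beetle, the fly, the hawk]
7. Guide goes to the east ledge with the finch and the snake.  [the west ledge: the cricket, the frog | the east ledge: the beetle, the finch, the fly, the hawk, the snake]
8. Guide goes back to the west ledge alone.  [the west ledge: the cricket, the frog | the east ledge: the beetle, the finch, the fly, the hawk, the snake]
9. Guide goes to the east ledge with the cricket and the frog.  [the west ledge: — | the east ledge: the beetle, the cricket, the finch, the fly, the frog, the hawk, the snake]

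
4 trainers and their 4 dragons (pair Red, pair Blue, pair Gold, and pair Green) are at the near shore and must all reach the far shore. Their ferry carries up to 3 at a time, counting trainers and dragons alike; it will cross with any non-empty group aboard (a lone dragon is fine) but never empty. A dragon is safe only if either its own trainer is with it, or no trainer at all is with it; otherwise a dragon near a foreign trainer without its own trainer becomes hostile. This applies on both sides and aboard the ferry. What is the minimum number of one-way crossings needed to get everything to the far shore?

Counting alone: each trip to the far shore takes at most 3 across and each return brings at least 1 back, so after t trips out (and t−1 returns) at most 3t − (t−1) of the 8 are across; that first reaches 8 at t = 4, so at least 7 crossings are needed.
The safety rule pushes this higher. Following every safe sequence of crossings, the most of the 8 that can be at the far shore as the ferry arrives there on crossing 7 is 7 — never all 8.
So no plan with fewer than 9 crossings exists, and this one achieves 9:
1. dragon Red and trainer Red cross → the far shore.
2. trainer Red crosses ← the near shore.
3. dragon Blue, trainer Blue, and trainer Red cross → the far shore.
4. dragon Red and trainer Red cross ← the near shore.
5. trainer Gold, trainer Green, and trainer Red cross → the far shore.
6. dragon Blue crosses ← the near shore.
7. dragon Blue and dragon Red cross → the far shore.
8. dragon Red crosses ← the near shore.
9. dragon Gold, dragon Green, and dragon Red cross → the far shore.

9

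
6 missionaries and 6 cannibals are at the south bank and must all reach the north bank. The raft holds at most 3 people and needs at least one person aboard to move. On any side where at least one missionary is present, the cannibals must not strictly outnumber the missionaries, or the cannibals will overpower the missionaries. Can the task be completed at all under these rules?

No

Following every safe sequence of crossings from the start, the most of the 12 that can be at the north bank as the raft arrives there on crossings 1, 3, 5 is 3, 5, 6 respectively; the best ever achieved is 6 of 12.
From crossing 7 on, no configuration arises that was not already reachable earlier: only 17 distinct safe configurations (who is on which side, and where the raft is) can ever be reached, none of them has everyone across, and every continuation just revisits them. They are: 0 missionaries + 0 cannibals across (raft back at the start); 0 missionaries + 1 cannibal across (raft there); 0 missionaries + 1 cannibal across (raft back at the start); 0 missionaries + 2 cannibals across (raft there); 0 missionaries + 2 cannibals across (raft back at the start); 0 missionaries + 3 cannibals across (raft there); 0 missionaries + 3 cannibals across (raft back at the start); 0 missionaries + 4 cannibals across (raft there); 0 missionaries + 4 cannibals across (raft back at the start); 0 missionaries + 5 cannibals across (raft there); 0 missionaries + 5 cannibals across (raft back at the start); 0 missionaries + 6 cannibals across (raft there); 1 missionary + 1 cannibal across (raft there); 1 missionary + 1 cannibal across (raft back at the start); 2 missionaries + 2 cannibals across (raft there); 2 missionaries + 2 cannibals across (raft back at the start); 3 missionaries + 3 cannibals across (raft there). So no valid plan exists.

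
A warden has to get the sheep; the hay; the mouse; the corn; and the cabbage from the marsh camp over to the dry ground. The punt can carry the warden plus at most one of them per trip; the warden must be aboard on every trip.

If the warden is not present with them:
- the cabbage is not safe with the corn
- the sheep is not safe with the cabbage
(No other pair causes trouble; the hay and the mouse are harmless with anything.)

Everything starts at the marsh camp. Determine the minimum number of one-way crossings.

11

Counting alone: the warden can take at most 1 across per trip to the dry ground, so moving all 5 needs at least 5 loaded trips out, with a return between consecutive ones — at least 9 crossings.
The safety rule pushes this higher. Following every safe sequence of crossings, the most of the 5 that can be at the dry ground as the punt arrives there on crossing 9 is 4 — never all 5.
So no plan with fewer than 11 crossings exists, and this one achieves 11:
1. Warden goes to the dry ground with the cabbage.
2. Warden goes back to the marsh camp alone.
3. Warden goes to the dry ground with the sheep.
4. Warden goes back to the marsh camp with the cabbage.
5. Warden goes to the dry ground with the corn.
6. Warden goes back to the marsh camp alone.
7. Warden goes to the dry ground with the hay.
8. Warden goes back to the marsh camp alone.
9. Warden goes to the dry ground with the mouse.
10. Warden goes back to the marsh camp alone.
11. Warden goes to the dry ground with the cabbage.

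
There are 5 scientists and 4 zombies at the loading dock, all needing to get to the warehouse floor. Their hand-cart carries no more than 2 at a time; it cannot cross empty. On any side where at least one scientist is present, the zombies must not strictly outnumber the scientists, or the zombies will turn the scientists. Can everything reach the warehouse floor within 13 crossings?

Counting alone: each trip to the warehouse floor takes at most 2 across and each return brings at least 1 back, so after t trips out (and t−1 returns) at most 2t − (t−1) of the 9 are across; that first reaches 9 at t = 8, so at least 15 crossings are needed.
Since 13 < 15, 13 crossings cannot be enough. (The shortest complete plan in fact takes 15:)
1. 2 zombies → the warehouse floor.  (the loading dock: 5S 2Z; the warehouse floor: 0S 2Z)
2. 1 zombie ← the loading dock.  (the loading dock: 5S 3Z; the warehouse floor: 0S 1Z)
3. 2 zombies → the warehouse floor.  (the loading dock: 5S 1Z; the warehouse floor: 0S 3Z)
4. 1 zombie ← the loading dock.  (the loading dock: 5S 2Z; the warehouse floor: 0S 2Z)
5. 2 scientists → the warehouse floor.  (the loading dock: 3S 2Z; the warehouse floor: 2S 2Z)
6. 1 zombie ← the loading dock.  (the loading dock: 3S 3Z; the warehouse floor: 2S 1Z)
7. 1 scientist and 1 zombie → the warehouse floor.  (the loading dock: 2S 2Z; the warehouse floor: 3S 2Z)
8. 1 scientist ← the loading dock.  (the loading dock: 3S 2Z; the warehouse floor: 2S 2Z)
9. 1 scientist and 1 zombie → the warehouse floor.  (the loading dock: 2S 1Z; the warehouse floor: 3S 3Z)
10. 1 zombie ← the loading dock.  (the loading dock: 2S 2Z; the warehouse floor: 3S 2Z)
11. 1 scientist and 1 zombie → the warehouse floor.  (the loading dock: 1S 1Z; the warehouse floor: 4S 3Z)
12. 1 scientist ← the loading dock.  (the loading dock: 2S 1Z; the warehouse floor: 3S 3Z)
13. 1 scientist and 1 zombie → the warehouse floor.  (the loading dock: 1S 0Z; the warehouse floor: 4S 4Z)
14. 1 zombie ← the loading dock.  (the loading dock: 1S 1Z; the warehouse floor: 4S 3Z)
15. 1 scientist and 1 zombie → the warehouse floor.  (the loading dock: 0S 0Z; the warehouse floor: 5S 4Z)

No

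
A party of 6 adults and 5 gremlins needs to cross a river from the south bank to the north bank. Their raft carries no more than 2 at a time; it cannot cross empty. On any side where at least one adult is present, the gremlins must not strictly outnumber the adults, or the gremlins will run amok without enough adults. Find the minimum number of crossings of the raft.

Counting alone: each trip to the north bank takes at most 2 across and each return brings at least 1 back, so after t trips out (and t−1 returns) at most 2t − (t−1) of the 11 are across; that first reaches 11 at t = 10, so at least 19 crossings are needed.
The plan below uses exactly 19 crossings, so it is optimal:
1. 2 gremlins → the north bank.  (the south bank: 6A 3G; the north bank: 0A 2G)
2. 1 gremlin ← the south bank.  (the south bank: 6A 4G; the north bank: 0A 1G)
3. 2 gremlins → the north bank.  (the south bank: 6A 2G; the north bank: 0A 3G)
4. 1 gremlin ← the south bank.  (the south bank: 6A 3G; the north bank: 0A 2G)
5. 2 adults → the north bank.  (the south bank: 4A 3G; the north bank: 2A 2G)
6. 1 gremlin ← the south bank.  (the south bank: 4A 4G; the north bank: 2A 1G)
7. 1 adult and 1 gremlin → the north bank.  (the south bank: 3A 3G; the north bank: 3A 2G)
8. 1 adult ← the south bank.  (the south bank: 4A 3G; the north bank: 2A 2G)
9. 1 adult and 1 gremlin → the north bank.  (the south bank: 3A 2G; the north bank: 3A 3G)
10. 1 gremlin ← the south bank.  (the south bank: 3A 3G; the north bank: 3A 2G)
11. 1 adult and 1 gremlin → the north bank.  (the south bank: 2A 2G; the north bank: 4A 3G)
12. 1 adult ← the south bank.  (the south bank: 3A 2G; the north bank: 3A 3G)
13. 1 adult and 1 gremlin → the north bank.  (the south bank: 2A 1G; the north bank: 4A 4G)
14. 1 gremlin ← the south bank.  (the south bank: 2A 2G; the north bank: 4A 3G)
15. 1 adult and 1 gremlin → the north bank.  (the south bank: 1A 1G; the north bank: 5A 4G)
16. 1 adult ← the south bank.  (the south bank: 2A 1G; the north bank: 4A 4G)
17. 1 adult and 1 gremlin → the north bank.  (the south bank: 1A 0G; the north bank: 5A 5G)
18. 1 gremlin ← the south bank.  (the south bank: 1A 1G; the north bank: 5A 4G)
19. 1 adult and 1 gremlin → the north bank.  (the south bank: 0A 0G; the north bank: 6A 5G)

19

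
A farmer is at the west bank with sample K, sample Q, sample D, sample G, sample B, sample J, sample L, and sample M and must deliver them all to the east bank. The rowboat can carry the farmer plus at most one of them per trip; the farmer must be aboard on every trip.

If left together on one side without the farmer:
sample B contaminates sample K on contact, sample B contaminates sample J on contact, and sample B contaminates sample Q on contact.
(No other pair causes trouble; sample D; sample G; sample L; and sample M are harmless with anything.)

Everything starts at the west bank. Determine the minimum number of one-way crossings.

Following every safe sequence of crossings from the start, the most of the 8 that can be at the east bank as the rowboat arrives there on crossings 1, 3, 5, 7, 9, 11 is 1, 2, 3, 4, 5, 6 respectively; the best ever achieved is 6 of 8.
From crossing 13 on, no configuration arises that was not already reachable earlier: only 144 distinct safe configurations (who is on which side, and where the rowboat is) can ever be reached, none of them has everyone across, and every continuation just revisits them. So no valid plan exists.

impossible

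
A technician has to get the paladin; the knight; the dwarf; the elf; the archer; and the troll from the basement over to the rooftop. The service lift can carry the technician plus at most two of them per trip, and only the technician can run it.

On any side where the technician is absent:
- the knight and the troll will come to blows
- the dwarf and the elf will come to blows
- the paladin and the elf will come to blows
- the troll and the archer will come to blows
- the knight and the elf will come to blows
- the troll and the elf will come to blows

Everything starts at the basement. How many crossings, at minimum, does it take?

9

Counting alone: the technician can take at most 2 across per trip to the rooftop, so moving all 6 needs at least 3 loaded trips out, with a return between consecutive ones — at least 5 crossings.
The safety rule pushes this higher. Following every safe sequence of crossings, the most of the 6 that can be at the rooftop as the service lift arrives there on crossings 5, 7 is 4, 5 respectively — never all 6.
So no plan with fewer than 9 crossings exists, and this one achieves 9:
1. Technician goes to the rooftop with the elf and the troll.
2. Technician goes back to the basement with the elf.
3. Technician goes to the rooftop with the elf and the paladin.
4. Technician goes back to the basement with the elf.
5. Technician goes to the rooftop with the dwarf and the knight.
6. Technician goes back to the basement with the knight.
7. Technician goes to the rooftop with the archer and the knight.
8. Technician goes back to the basement with the troll.
9. Technician goes to the rooftop with the elf and the troll.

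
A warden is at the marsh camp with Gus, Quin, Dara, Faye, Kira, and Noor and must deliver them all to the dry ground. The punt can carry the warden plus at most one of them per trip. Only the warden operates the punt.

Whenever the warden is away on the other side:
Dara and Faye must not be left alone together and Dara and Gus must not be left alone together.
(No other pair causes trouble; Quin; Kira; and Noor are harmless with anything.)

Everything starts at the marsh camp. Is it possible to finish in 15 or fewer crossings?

Yes — this plan uses 13 crossings (≤ 15):
1. Warden goes to the dry ground with Dara.
2. Warden goes back to the marsh camp alone.
3. Warden goes to the dry ground with Gus.
4. Warden goes back to the marsh camp with Dara.
5. Warden goes to the dry ground with Faye.
6. Warden goes back to the marsh camp alone.
7. Warden goes to the dry ground with Quin.
8. Warden goes back to the marsh camp alone.
9. Warden goes to the dry ground with Kira.
10. Warden goes back to the marsh camp alone.
11. Warden goes to the dry ground with Noor.
12. Warden goes back to the marsh camp alone.
13. Warden goes to the dry ground with Dara.

Yes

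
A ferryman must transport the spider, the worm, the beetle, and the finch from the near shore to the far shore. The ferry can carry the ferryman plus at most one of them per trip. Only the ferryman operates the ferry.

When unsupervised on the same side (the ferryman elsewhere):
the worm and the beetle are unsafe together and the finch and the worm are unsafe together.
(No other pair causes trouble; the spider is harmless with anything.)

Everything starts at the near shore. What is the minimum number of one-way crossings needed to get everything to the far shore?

Counting alone: the ferryman can take at most 1 across per trip to the far shore, so moving all 4 needs at least 4 loaded trips out, with a return between consecutive ones — at least 7 crossings.
The safety rule pushes this higher. Following every safe sequence of crossings, the most of the 4 that can be at the far shore as the ferry arrives there on crossing 7 is 3 — never all 4.
So no plan with fewer than 9 crossings exists, and this one achieves 9:
1. Ferryman goes to the far shore with the worm.
2. Ferryman goes back to the near shore alone.
3. Ferryman goes to the far shore with the spider.
4. Ferryman goes back to the near shore alone.
5. Ferryman goes to the far shore with the beetle.
6. Ferryman goes back to the near shore with the worm.
7. Ferryman goes to the far shore with the finch.
8. Ferryman goes back to the near shore alone.
9. Ferryman goes to the far shore with the worm.

9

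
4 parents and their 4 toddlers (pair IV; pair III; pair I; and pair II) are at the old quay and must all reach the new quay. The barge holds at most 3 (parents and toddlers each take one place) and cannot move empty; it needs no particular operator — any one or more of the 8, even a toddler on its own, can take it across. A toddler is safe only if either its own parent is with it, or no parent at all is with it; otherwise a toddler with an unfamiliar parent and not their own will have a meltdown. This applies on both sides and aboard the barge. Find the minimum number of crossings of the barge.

Counting alone: each trip to the new quay takes at most 3 across and each return brings at least 1 back, so after t trips out (and t−1 returns) at most 3t − (t−1) of the 8 are across; that first reaches 8 at t = 4, so at least 7 crossings are needed.
The safety rule pushes this higher. Following every safe sequence of crossings, the most of the 8 that can be at the new quay as the barge arrives there on crossing 7 is 7 — never all 8.
So no plan with fewer than 9 crossings exists, and this one achieves 9:
1. parent IV and toddler IV cross → the new quay.
2. parent IV crosses ← the old quay.
3. parent III, parent IV, and toddler III cross → the new quay.
4. parent IV and toddler IV cross ← the old quay.
5. parent I, parent II, and parent IV cross → the new quay.
6. toddler III crosses ← the old quay.
7. toddler III and toddler IV cross → the new quay.
8. toddler IV crosses ← the old quay.
9. toddler I, toddler II, and toddler IV cross → the new quay.

9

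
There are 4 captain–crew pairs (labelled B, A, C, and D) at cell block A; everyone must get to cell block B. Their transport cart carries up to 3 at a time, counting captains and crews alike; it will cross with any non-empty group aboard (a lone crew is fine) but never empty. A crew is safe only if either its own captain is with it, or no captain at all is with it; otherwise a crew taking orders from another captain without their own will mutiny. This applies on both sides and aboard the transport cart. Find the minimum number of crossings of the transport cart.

9

Counting alone: each trip to cell block B takes at most 3 across and each return brings at least 1 back, so after t trips out (and t−1 returns) at most 3t − (t−1) of the 8 are across; that first reaches 8 at t = 4, so at least 7 crossings are needed.
The safety rule pushes this higher. Following every safe sequence of crossings, the most of the 8 that can be at cell block B as the transport cart arrives there on crossing 7 is 7 — never all 8.
So no plan with fewer than 9 crossings exists, and this one achieves 9:
1. captain B and crew B cross → cell block B.
2. captain B crosses ← cell block A.
3. captain A, captain B, and crew A cross → cell block B.
4. captain B and crew B cross ← cell block A.
5. captain B, captain C, and captain D cross → cell block B.
6. crew A crosses ← cell block A.
7. crew A and crew B cross → cell block B.
8. crew B crosses ← cell block A.
9. crew B, crew C, and crew D cross → cell block B.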